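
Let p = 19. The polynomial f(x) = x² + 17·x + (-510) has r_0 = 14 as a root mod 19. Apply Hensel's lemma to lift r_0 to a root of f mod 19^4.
r_3 = 21066 (mod 130321)

Hensel: r_{i+1} = r_i − f(r_i)·(f′(r_i))^{-1} mod 19^{i+2}, f′(x) = 2x + 17. Iterate:
  r_0 = 14 (mod 19)
  r_1 = 128 (mod 361)
  r_2 = 489 (mod 6859)
  r_3 = 21066 (mod 130321)
Final: r = 21066 satisfies f(r) ≡ 0 mod 19^4.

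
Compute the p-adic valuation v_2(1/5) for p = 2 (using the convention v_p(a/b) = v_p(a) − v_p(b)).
v_2(1/5) = 0

Factor powers of 2 from the numerator and denominator of the reduced fraction: 1 = 2^0 · 1 and 5 = 2^0 · 5. Apply v_p(a/b) = v_p(a) − v_p(b): v_2(1/5) = 0 − 0 = 0.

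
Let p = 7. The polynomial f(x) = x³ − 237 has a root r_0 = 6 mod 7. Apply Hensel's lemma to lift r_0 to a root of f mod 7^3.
r_2 = 160 (mod 343)

Hensel: r_{i+1} = r_i − f(r_i)/f′(r_i) mod 7^{i+2}, where f′(x) = 3x². Iterate:
  r_0 = 6 (mod 7)
  r_1 = 13 (mod 49)
  r_2 = 160 (mod 343)
Final: r = 160 with f(r) ≡ 0 mod 7^3.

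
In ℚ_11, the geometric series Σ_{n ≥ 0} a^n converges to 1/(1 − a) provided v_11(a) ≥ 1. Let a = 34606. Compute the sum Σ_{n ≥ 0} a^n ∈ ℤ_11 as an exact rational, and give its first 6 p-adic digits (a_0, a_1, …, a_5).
Σ a^n = 1/(1 − a) = -1/34605;  first 6 digits = (1, 0, 0, 4, 2, 0)

v_11(a) = 3 ≥ 1, so the series converges in ℤ_11 to 1/(1 − a) = 1/(1 − 34606) = -1/34605. Expand this rational in ℤ_11: compute digits iteratively via d_i = x_i mod 11, x_{i+1} = (x_i − d_i)/11. The first 6 digits are (1, 0, 0, 4, 2, 0).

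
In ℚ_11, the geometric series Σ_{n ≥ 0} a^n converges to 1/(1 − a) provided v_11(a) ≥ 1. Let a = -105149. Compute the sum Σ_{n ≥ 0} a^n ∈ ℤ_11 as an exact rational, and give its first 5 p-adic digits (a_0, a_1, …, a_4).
Σ a^n = 1/(1 − a) = 1/105150;  first 5 digits = (1, 0, 0, 9, 3)

v_11(a) = 3 ≥ 1, so the series converges in ℤ_11 to 1/(1 − a) = 1/(1 − (-105149)) = 1/105150. Expand this rational in ℤ_11: compute digits iteratively via d_i = x_i mod 11, x_{i+1} = (x_i − d_i)/11. The first 5 digits are (1, 0, 0, 9, 3).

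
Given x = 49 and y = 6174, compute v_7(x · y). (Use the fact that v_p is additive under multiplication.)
v_7(302526) = 5

v_p(x) = 2 (factor: 49 = 7^2 · 1); v_p(y) = 3 (factor: 6174 = 7^3 · 18). Additivity: v_p(xy) = v_p(x) + v_p(y) = 2 + 3 = 5. (Direct check: xy = 302526 = 7^5 · (18).)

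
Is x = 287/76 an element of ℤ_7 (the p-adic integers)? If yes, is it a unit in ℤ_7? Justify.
x ∈ ℤ_7 but not a unit; v_7(x) = 1 > 0

ℤ_7 = {x ∈ ℚ_7 : v_7(x) ≥ 0} and ℤ_7^× = {x ∈ ℤ_7 : v_7(x) = 0}. Here v_7(287/76) = v_7(num) − v_7(den) = 1; compare against these criteria.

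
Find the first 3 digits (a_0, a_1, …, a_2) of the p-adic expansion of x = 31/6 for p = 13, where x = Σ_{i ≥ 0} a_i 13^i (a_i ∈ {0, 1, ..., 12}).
(a_0, …, a_2) = (3, 11, 10)

v_13(31/6) = 0 (numerator and denominator both coprime to 13), so x ∈ ℤ_13^×. Compute digits iteratively via a_i = x_i mod 13, x_{i+1} = (x_i − a_i)/13, with x_0 = x:
  x_0 = 31/6;  a_0 = 3;  x_1 = (x_0 − 3)/13 = 1/6
  x_1 = 1/6;  a_1 = 11;  x_2 = (x_1 − 11)/13 = -5/6
  x_2 = -5/6;  a_2 = 10;  x_3 = (x_2 − 10)/13 = -5/6
Digits: (3, 11, 10).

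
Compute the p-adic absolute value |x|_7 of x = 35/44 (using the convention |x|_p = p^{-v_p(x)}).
|35/44|_7 = 1/7

Step 1 — compute v_7(x) by factoring powers of 7 out of the numerator and denominator: v_7(35/44) = 1. Step 2 — apply |x|_p = p^{-v_p(x)} = 7^{-1} = 1/7.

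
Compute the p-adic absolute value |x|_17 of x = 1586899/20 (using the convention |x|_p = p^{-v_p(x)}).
|1586899/20|_17 = 1/83521

Step 1 — compute v_17(x) by factoring powers of 17 out of the numerator and denominator: v_17(1586899/20) = 4. Step 2 — apply |x|_p = p^{-v_p(x)} = 17^{-4} = 1/83521.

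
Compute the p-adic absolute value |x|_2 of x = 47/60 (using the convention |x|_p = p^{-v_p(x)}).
|47/60|_2 = 4

Step 1 — compute v_2(x) by factoring powers of 2 out of the numerator and denominator: v_2(47/60) = -2. Step 2 — apply |x|_p = p^{-v_p(x)} = 2^{2} = 4.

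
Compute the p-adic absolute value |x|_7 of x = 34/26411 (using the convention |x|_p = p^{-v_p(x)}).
|34/26411|_7 = 2401

Step 1 — compute v_7(x) by factoring powers of 7 out of the numerator and denominator: v_7(34/26411) = -4. Step 2 — apply |x|_p = p^{-v_p(x)} = 7^{4} = 2401.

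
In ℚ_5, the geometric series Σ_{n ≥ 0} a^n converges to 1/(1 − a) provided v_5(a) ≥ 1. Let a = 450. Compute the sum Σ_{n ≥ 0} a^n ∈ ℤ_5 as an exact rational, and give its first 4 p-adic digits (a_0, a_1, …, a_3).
Σ a^n = 1/(1 − a) = -1/449;  first 4 digits = (1, 0, 3, 3)

v_5(a) = 2 ≥ 1, so the series converges in ℤ_5 to 1/(1 − a) = 1/(1 − 450) = -1/449. Expand this rational in ℤ_5: compute digits iteratively via d_i = x_i mod 5, x_{i+1} = (x_i − d_i)/5. The first 4 digits are (1, 0, 3, 3).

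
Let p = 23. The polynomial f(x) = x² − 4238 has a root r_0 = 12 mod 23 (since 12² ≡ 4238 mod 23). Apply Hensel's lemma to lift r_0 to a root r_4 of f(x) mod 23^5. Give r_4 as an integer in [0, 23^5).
r_4 = 4879370 (mod 6436343)

Hensel's recurrence: r_{i+1} = r_i − f(r_i)·(f′(r_i))^{-1} mod 23^{i+2}, with f′(x) = 2x. Iterate:
  r_0 = 12 (mod 23)
  r_1 = 403 (mod 529)
  r_2 = 403 (mod 12167)
  r_3 = 122073 (mod 279841)
  r_4 = 4879370 (mod 6436343)
Final: r_4 = 4879370, and one checks f(r_4) ≡ 0 mod 23^5.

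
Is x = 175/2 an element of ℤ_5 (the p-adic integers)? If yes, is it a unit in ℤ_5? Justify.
x ∈ ℤ_5 but not a unit; v_5(x) = 2 > 0

ℤ_5 = {x ∈ ℚ_5 : v_5(x) ≥ 0} and ℤ_5^× = {x ∈ ℤ_5 : v_5(x) = 0}. Here v_5(175/2) = v_5(num) − v_5(den) = 2; compare against these criteria.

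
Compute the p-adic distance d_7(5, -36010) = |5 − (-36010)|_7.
d_7(5, -36010) = 1/2401

Step 1 — x − y = 5 − (-36010) = 36015. Step 2 — v_7(36015) = 4 (factor: 36015 = (7^4 · 15); the sign does not affect v_p). Step 3 — |x − y|_7 = 7^{-4} = 1/2401.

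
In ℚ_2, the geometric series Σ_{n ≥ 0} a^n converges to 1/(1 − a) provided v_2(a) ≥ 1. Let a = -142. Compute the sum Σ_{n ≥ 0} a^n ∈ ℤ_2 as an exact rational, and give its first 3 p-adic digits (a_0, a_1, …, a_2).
Σ a^n = 1/(1 − a) = 1/143;  first 3 digits = (1, 1, 1)

v_2(a) = 1 ≥ 1, so the series converges in ℤ_2 to 1/(1 − a) = 1/(1 − (-142)) = 1/143. Expand this rational in ℤ_2: compute digits iteratively via d_i = x_i mod 2, x_{i+1} = (x_i − d_i)/2. The first 3 digits are (1, 1, 1).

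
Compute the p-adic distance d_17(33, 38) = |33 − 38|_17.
d_17(33, 38) = 1

Step 1 — x − y = 33 − 38 = -5. Step 2 — v_17(-5) = 0 (factor: -5 = −(17^0 · 5); the sign does not affect v_p). Step 3 — |x − y|_17 = 17^{0} = 1.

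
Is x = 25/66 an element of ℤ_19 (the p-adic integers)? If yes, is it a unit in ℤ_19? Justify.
x ∈ ℤ_19^× (unit); v_19(x) = 0

ℤ_19 = {x ∈ ℚ_19 : v_19(x) ≥ 0} and ℤ_19^× = {x ∈ ℤ_19 : v_19(x) = 0}. Here v_19(25/66) = v_19(num) − v_19(den) = 0; compare against these criteria.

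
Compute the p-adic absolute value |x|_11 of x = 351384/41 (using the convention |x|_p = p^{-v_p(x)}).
|351384/41|_11 = 1/14641

Step 1 — compute v_11(x) by factoring powers of 11 out of the numerator and denominator: v_11(351384/41) = 4. Step 2 — apply |x|_p = p^{-v_p(x)} = 11^{-4} = 1/14641.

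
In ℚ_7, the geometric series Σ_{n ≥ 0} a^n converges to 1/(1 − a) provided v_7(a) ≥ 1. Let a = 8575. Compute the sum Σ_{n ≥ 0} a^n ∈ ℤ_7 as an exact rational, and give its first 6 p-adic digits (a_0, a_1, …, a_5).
Σ a^n = 1/(1 − a) = -1/8574;  first 6 digits = (1, 0, 0, 4, 3, 0)

v_7(a) = 3 ≥ 1, so the series converges in ℤ_7 to 1/(1 − a) = 1/(1 − 8575) = -1/8574. Expand this rational in ℤ_7: compute digits iteratively via d_i = x_i mod 7, x_{i+1} = (x_i − d_i)/7. The first 6 digits are (1, 0, 0, 4, 3, 0).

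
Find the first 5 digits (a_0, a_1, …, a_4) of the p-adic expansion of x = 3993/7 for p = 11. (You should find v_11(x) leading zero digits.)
(a_0, …, a_4) = (0, 0, 0, 2, 3)

v_11(3993/7) = 3, so a_0 = ... = a_2 = 0. Factor out: x = 11^3 · u with u = 3/7 a unit in ℤ_11. Expand u iteratively via a_{v+i} = u_i mod 11, u_{i+1} = (u_i − a_{v+i})/11:
  u_0 = 3/7;  a_3 = 2;  u_1 = (u_0 − 2)/11 = -1/7
  u_1 = -1/7;  a_4 = 3;  u_2 = (u_1 − 3)/11 = -2/7
Digits: (0, 0, 0, 2, 3).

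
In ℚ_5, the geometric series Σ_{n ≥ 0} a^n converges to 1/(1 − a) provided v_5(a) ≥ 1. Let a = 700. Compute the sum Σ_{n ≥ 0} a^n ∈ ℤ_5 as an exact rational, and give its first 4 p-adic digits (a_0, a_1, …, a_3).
Σ a^n = 1/(1 − a) = -1/699;  first 4 digits = (1, 0, 3, 0)

v_5(a) = 2 ≥ 1, so the series converges in ℤ_5 to 1/(1 − a) = 1/(1 − 700) = -1/699. Expand this rational in ℤ_5: compute digits iteratively via d_i = x_i mod 5, x_{i+1} = (x_i − d_i)/5. The first 4 digits are (1, 0, 3, 0).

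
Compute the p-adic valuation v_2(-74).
v_2(-74) = 1

v_2(n) is the largest exponent k such that 2^k divides n. Factor out: -74 = -2^1 · 37. (Sign doesn't affect v_p.) So v_2(-74) = 1.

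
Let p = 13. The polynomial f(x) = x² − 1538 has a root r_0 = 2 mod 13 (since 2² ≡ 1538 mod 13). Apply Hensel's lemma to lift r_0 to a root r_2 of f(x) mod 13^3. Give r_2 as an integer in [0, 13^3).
r_2 = 1653 (mod 2197)

Hensel's recurrence: r_{i+1} = r_i − f(r_i)·(f′(r_i))^{-1} mod 13^{i+2}, with f′(x) = 2x. Iterate:
  r_0 = 2 (mod 13)
  r_1 = 132 (mod 169)
  r_2 = 1653 (mod 2197)
Final: r_2 = 1653, and one checks f(r_2) ≡ 0 mod 13^3.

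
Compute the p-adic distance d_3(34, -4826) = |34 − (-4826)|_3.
d_3(34, -4826) = 1/243

Step 1 — x − y = 34 − (-4826) = 4860. Step 2 — v_3(4860) = 5 (factor: 4860 = (3^5 · 20); the sign does not affect v_p). Step 3 — |x − y|_3 = 3^{-5} = 1/243.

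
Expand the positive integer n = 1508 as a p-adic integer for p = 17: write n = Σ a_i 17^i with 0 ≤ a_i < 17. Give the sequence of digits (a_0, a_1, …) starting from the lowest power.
(a_0, a_1, …) = (12, 3, 5)

Repeated division by 17 gives the digits low-to-high: 1508 = 12 + 3·17^1 + 5·17^2. Digit sequence: (12, 3, 5).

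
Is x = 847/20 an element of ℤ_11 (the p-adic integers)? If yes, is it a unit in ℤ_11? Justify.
x ∈ ℤ_11 but not a unit; v_11(x) = 2 > 0

ℤ_11 = {x ∈ ℚ_11 : v_11(x) ≥ 0} and ℤ_11^× = {x ∈ ℤ_11 : v_11(x) = 0}. Here v_11(847/20) = v_11(num) − v_11(den) = 2; compare against these criteria.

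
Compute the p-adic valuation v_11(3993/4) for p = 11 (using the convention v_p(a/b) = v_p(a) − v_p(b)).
v_11(3993/4) = 3

Factor powers of 11 from the numerator and denominator of the reduced fraction: 3993 = 11^3 · 3 and 4 = 11^0 · 4. Apply v_p(a/b) = v_p(a) − v_p(b): v_11(3993/4) = 3 − 0 = 3.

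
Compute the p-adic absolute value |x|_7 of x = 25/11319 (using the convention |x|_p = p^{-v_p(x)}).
|25/11319|_7 = 343

Step 1 — compute v_7(x) by factoring powers of 7 out of the numerator and denominator: v_7(25/11319) = -3. Step 2 — apply |x|_p = p^{-v_p(x)} = 7^{3} = 343.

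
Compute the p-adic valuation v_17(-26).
v_17(-26) = 0

v_17(n) is the largest exponent k such that 17^k divides n. Factor out: -26 = -17^0 · 26. (Sign doesn't affect v_p.) So v_17(-26) = 0.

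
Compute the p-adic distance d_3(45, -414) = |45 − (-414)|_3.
d_3(45, -414) = 1/27

Step 1 — x − y = 45 − (-414) = 459. Step 2 — v_3(459) = 3 (factor: 459 = (3^3 · 17); the sign does not affect v_p). Step 3 — |x − y|_3 = 3^{-3} = 1/27.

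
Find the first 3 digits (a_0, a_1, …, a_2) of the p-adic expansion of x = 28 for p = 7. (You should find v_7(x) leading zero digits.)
(a_0, …, a_2) = (0, 4, 0)

v_7(28) = 1, so a_0 = ... = a_0 = 0. Factor out: x = 7^1 · u with u = 4 a unit in ℤ_7. Expand u iteratively via a_{v+i} = u_i mod 7, u_{i+1} = (u_i − a_{v+i})/7:
  u_0 = 4;  a_1 = 4;  u_1 = (u_0 − 4)/7 = 0
  u_1 = 0;  a_2 = 0;  u_2 = (u_1 − 0)/7 = 0
Digits: (0, 4, 0).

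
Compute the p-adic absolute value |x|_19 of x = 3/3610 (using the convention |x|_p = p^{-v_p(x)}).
|3/3610|_19 = 361

Step 1 — compute v_19(x) by factoring powers of 19 out of the numerator and denominator: v_19(3/3610) = -2. Step 2 — apply |x|_p = p^{-v_p(x)} = 19^{2} = 361.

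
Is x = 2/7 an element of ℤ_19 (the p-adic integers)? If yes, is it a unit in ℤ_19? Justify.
x ∈ ℤ_19^× (unit); v_19(x) = 0

ℤ_19 = {x ∈ ℚ_19 : v_19(x) ≥ 0} and ℤ_19^× = {x ∈ ℤ_19 : v_19(x) = 0}. Here v_19(2/7) = v_19(num) − v_19(den) = 0; compare against these criteria.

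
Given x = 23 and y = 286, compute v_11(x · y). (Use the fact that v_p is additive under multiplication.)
v_11(6578) = 1

v_p(x) = 0 (factor: 23 = 11^0 · 23); v_p(y) = 1 (factor: 286 = 11^1 · 26). Additivity: v_p(xy) = v_p(x) + v_p(y) = 0 + 1 = 1. (Direct check: xy = 6578 = 11^1 · (598).)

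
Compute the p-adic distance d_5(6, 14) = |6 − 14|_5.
d_5(6, 14) = 1

Step 1 — x − y = 6 − 14 = -8. Step 2 — v_5(-8) = 0 (factor: -8 = −(5^0 · 8); the sign does not affect v_p). Step 3 — |x − y|_5 = 5^{0} = 1.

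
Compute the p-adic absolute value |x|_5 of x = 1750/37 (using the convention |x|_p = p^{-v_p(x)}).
|1750/37|_5 = 1/125

Step 1 — compute v_5(x) by factoring powers of 5 out of the numerator and denominator: v_5(1750/37) = 3. Step 2 — apply |x|_p = p^{-v_p(x)} = 5^{-3} = 1/125.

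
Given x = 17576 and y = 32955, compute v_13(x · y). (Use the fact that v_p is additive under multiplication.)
v_13(579217080) = 6

v_p(x) = 3 (factor: 17576 = 13^3 · 8); v_p(y) = 3 (factor: 32955 = 13^3 · 15). Additivity: v_p(xy) = v_p(x) + v_p(y) = 3 + 3 = 6. (Direct check: xy = 579217080 = 13^6 · (120).)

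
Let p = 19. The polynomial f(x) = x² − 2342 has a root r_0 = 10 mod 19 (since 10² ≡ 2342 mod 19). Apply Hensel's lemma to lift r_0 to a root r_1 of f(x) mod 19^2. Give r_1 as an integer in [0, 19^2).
r_1 = 86 (mod 361)

Hensel's recurrence: r_{i+1} = r_i − f(r_i)·(f′(r_i))^{-1} mod 19^{i+2}, with f′(x) = 2x. Iterate:
  r_0 = 10 (mod 19)
  r_1 = 86 (mod 361)
Final: r_1 = 86, and one checks f(r_1) ≡ 0 mod 19^2.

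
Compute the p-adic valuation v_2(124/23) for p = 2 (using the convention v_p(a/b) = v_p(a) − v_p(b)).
v_2(124/23) = 2

Factor powers of 2 from the numerator and denominator of the reduced fraction: 124 = 2^2 · 31 and 23 = 2^0 · 23. Apply v_p(a/b) = v_p(a) − v_p(b): v_2(124/23) = 2 − 0 = 2.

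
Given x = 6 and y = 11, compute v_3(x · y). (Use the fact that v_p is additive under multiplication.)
v_3(66) = 1

v_p(x) = 1 (factor: 6 = 3^1 · 2); v_p(y) = 0 (factor: 11 = 3^0 · 11). Additivity: v_p(xy) = v_p(x) + v_p(y) = 1 + 0 = 1. (Direct check: xy = 66 = 3^1 · (22).)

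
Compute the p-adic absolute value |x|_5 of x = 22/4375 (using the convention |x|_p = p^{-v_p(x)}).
|22/4375|_5 = 625

Step 1 — compute v_5(x) by factoring powers of 5 out of the numerator and denominator: v_5(22/4375) = -4. Step 2 — apply |x|_p = p^{-v_p(x)} = 5^{4} = 625.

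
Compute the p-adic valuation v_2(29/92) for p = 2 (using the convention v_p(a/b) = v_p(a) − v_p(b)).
v_2(29/92) = -2

Factor powers of 2 from the numerator and denominator of the reduced fraction: 29 = 2^0 · 29 and 92 = 2^2 · 23. Apply v_p(a/b) = v_p(a) − v_p(b): v_2(29/92) = 0 − 2 = -2.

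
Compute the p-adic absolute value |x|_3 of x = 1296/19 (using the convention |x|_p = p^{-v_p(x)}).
|1296/19|_3 = 1/81

Step 1 — compute v_3(x) by factoring powers of 3 out of the numerator and denominator: v_3(1296/19) = 4. Step 2 — apply |x|_p = p^{-v_p(x)} = 3^{-4} = 1/81.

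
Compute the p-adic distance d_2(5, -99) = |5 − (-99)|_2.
d_2(5, -99) = 1/8

Step 1 — x − y = 5 − (-99) = 104. Step 2 — v_2(104) = 3 (factor: 104 = (2^3 · 13); the sign does not affect v_p). Step 3 — |x − y|_2 = 2^{-3} = 1/8.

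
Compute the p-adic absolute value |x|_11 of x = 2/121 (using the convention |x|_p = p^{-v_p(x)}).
|2/121|_11 = 121

Step 1 — compute v_11(x) by factoring powers of 11 out of the numerator and denominator: v_11(2/121) = -2. Step 2 — apply |x|_p = p^{-v_p(x)} = 11^{2} = 121.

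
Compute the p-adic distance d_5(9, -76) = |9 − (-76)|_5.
d_5(9, -76) = 1/5

Step 1 — x − y = 9 − (-76) = 85. Step 2 — v_5(85) = 1 (factor: 85 = (5^1 · 17); the sign does not affect v_p). Step 3 — |x − y|_5 = 5^{-1} = 1/5.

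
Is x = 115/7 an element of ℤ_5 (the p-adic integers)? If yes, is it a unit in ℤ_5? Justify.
x ∈ ℤ_5 but not a unit; v_5(x) = 1 > 0

ℤ_5 = {x ∈ ℚ_5 : v_5(x) ≥ 0} and ℤ_5^× = {x ∈ ℤ_5 : v_5(x) = 0}. Here v_5(115/7) = v_5(num) − v_5(den) = 1; compare against these criteria.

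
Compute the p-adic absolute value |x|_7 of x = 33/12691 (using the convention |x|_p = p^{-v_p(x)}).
|33/12691|_7 = 343

Step 1 — compute v_7(x) by factoring powers of 7 out of the numerator and denominator: v_7(33/12691) = -3. Step 2 — apply |x|_p = p^{-v_p(x)} = 7^{3} = 343.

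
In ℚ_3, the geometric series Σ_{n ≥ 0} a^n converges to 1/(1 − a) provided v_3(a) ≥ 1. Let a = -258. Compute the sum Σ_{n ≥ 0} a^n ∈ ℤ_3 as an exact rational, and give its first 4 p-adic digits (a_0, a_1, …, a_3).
Σ a^n = 1/(1 − a) = 1/259;  first 4 digits = (1, 1, 2, 2)

v_3(a) = 1 ≥ 1, so the series converges in ℤ_3 to 1/(1 − a) = 1/(1 − (-258)) = 1/259. Expand this rational in ℤ_3: compute digits iteratively via d_i = x_i mod 3, x_{i+1} = (x_i − d_i)/3. The first 4 digits are (1, 1, 2, 2).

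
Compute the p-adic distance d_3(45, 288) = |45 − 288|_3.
d_3(45, 288) = 1/243

Step 1 — x − y = 45 − 288 = -243. Step 2 — v_3(-243) = 5 (factor: -243 = −(3^5 · 1); the sign does not affect v_p). Step 3 — |x − y|_3 = 3^{-5} = 1/243.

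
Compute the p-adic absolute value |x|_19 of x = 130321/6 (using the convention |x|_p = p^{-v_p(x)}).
|130321/6|_19 = 1/130321

Step 1 — compute v_19(x) by factoring powers of 19 out of the numerator and denominator: v_19(130321/6) = 4. Step 2 — apply |x|_p = p^{-v_p(x)} = 19^{-4} = 1/130321.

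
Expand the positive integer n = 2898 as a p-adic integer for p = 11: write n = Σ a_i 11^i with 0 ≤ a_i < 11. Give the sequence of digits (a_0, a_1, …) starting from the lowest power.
(a_0, a_1, …) = (5, 10, 1, 2)

Repeated division by 11 gives the digits low-to-high: 2898 = 5 + 10·11^1 + 1·11^2 + 2·11^3. Digit sequence: (5, 10, 1, 2).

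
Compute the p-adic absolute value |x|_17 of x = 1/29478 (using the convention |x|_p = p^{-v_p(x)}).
|1/29478|_17 = 4913

Step 1 — compute v_17(x) by factoring powers of 17 out of the numerator and denominator: v_17(1/29478) = -3. Step 2 — apply |x|_p = p^{-v_p(x)} = 17^{3} = 4913.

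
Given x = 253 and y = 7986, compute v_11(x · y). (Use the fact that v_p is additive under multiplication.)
v_11(2020458) = 4

v_p(x) = 1 (factor: 253 = 11^1 · 23); v_p(y) = 3 (factor: 7986 = 11^3 · 6). Additivity: v_p(xy) = v_p(x) + v_p(y) = 1 + 3 = 4. (Direct check: xy = 2020458 = 11^4 · (138).)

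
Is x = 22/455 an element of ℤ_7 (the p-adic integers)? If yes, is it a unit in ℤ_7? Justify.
x ∉ ℤ_7 (v_7(x) = -1 < 0)

ℤ_7 = {x ∈ ℚ_7 : v_7(x) ≥ 0} and ℤ_7^× = {x ∈ ℤ_7 : v_7(x) = 0}. Here v_7(22/455) = v_7(num) − v_7(den) = -1; compare against these criteria.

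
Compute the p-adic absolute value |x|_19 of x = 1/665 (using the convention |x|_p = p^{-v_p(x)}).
|1/665|_19 = 19

Step 1 — compute v_19(x) by factoring powers of 19 out of the numerator and denominator: v_19(1/665) = -1. Step 2 — apply |x|_p = p^{-v_p(x)} = 19^{1} = 19.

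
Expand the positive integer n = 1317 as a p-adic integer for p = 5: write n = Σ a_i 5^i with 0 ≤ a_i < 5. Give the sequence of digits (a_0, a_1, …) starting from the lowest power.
(a_0, a_1, …) = (2, 3, 2, 0, 2)

Repeated division by 5 gives the digits low-to-high: 1317 = 2 + 3·5^1 + 2·5^2 + 2·5^4. Digit sequence: (2, 3, 2, 0, 2).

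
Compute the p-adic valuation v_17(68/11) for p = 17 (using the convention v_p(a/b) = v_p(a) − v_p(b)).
v_17(68/11) = 1

Factor powers of 17 from the numerator and denominator of the reduced fraction: 68 = 17^1 · 4 and 11 = 17^0 · 11. Apply v_p(a/b) = v_p(a) − v_p(b): v_17(68/11) = 1 − 0 = 1.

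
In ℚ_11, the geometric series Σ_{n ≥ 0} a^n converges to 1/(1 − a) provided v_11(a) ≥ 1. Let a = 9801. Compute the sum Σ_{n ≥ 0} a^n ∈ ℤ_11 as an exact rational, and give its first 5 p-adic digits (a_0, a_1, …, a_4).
Σ a^n = 1/(1 − a) = -1/9800;  first 5 digits = (1, 0, 4, 7, 5)

v_11(a) = 2 ≥ 1, so the series converges in ℤ_11 to 1/(1 − a) = 1/(1 − 9801) = -1/9800. Expand this rational in ℤ_11: compute digits iteratively via d_i = x_i mod 11, x_{i+1} = (x_i − d_i)/11. The first 5 digits are (1, 0, 4, 7, 5).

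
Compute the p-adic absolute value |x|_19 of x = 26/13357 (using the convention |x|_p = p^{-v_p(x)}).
|26/13357|_19 = 361

Step 1 — compute v_19(x) by factoring powers of 19 out of the numerator and denominator: v_19(26/13357) = -2. Step 2 — apply |x|_p = p^{-v_p(x)} = 19^{2} = 361.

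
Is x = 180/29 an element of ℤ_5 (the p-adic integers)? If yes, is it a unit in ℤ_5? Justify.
x ∈ ℤ_5 but not a unit; v_5(x) = 1 > 0

ℤ_5 = {x ∈ ℚ_5 : v_5(x) ≥ 0} and ℤ_5^× = {x ∈ ℤ_5 : v_5(x) = 0}. Here v_5(180/29) = v_5(num) − v_5(den) = 1; compare against these criteria.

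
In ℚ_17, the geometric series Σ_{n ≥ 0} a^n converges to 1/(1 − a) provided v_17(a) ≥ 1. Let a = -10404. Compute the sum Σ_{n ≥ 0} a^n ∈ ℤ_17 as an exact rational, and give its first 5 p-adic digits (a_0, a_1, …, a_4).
Σ a^n = 1/(1 − a) = 1/10405;  first 5 digits = (1, 0, 15, 14, 3)

v_17(a) = 2 ≥ 1, so the series converges in ℤ_17 to 1/(1 − a) = 1/(1 − (-10404)) = 1/10405. Expand this rational in ℤ_17: compute digits iteratively via d_i = x_i mod 17, x_{i+1} = (x_i − d_i)/17. The first 5 digits are (1, 0, 15, 14, 3).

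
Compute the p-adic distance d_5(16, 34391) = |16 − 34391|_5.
d_5(16, 34391) = 1/3125

Step 1 — x − y = 16 − 34391 = -34375. Step 2 — v_5(-34375) = 5 (factor: -34375 = −(5^5 · 11); the sign does not affect v_p). Step 3 — |x − y|_5 = 5^{-5} = 1/3125.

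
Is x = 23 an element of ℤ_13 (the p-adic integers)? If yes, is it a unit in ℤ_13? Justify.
x ∈ ℤ_13^× (unit); v_13(x) = 0

ℤ_13 = {x ∈ ℚ_13 : v_13(x) ≥ 0} and ℤ_13^× = {x ∈ ℤ_13 : v_13(x) = 0}. Here v_13(23) = v_13(num) − v_13(den) = 0; compare against these criteria.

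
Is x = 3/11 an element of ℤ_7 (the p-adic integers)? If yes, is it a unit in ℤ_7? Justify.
x ∈ ℤ_7^× (unit); v_7(x) = 0

ℤ_7 = {x ∈ ℚ_7 : v_7(x) ≥ 0} and ℤ_7^× = {x ∈ ℤ_7 : v_7(x) = 0}. Here v_7(3/11) = v_7(num) − v_7(den) = 0; compare against these criteria.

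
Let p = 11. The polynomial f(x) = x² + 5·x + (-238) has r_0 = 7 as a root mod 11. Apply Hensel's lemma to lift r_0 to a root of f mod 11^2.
r_1 = 117 (mod 121)

Hensel: r_{i+1} = r_i − f(r_i)·(f′(r_i))^{-1} mod 11^{i+2}, f′(x) = 2x + 5. Iterate:
  r_0 = 7 (mod 11)
  r_1 = 117 (mod 121)
Final: r = 117 satisfies f(r) ≡ 0 mod 11^2.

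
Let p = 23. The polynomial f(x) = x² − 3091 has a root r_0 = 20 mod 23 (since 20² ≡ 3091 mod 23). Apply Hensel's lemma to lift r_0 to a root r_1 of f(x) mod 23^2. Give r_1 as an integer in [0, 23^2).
r_1 = 365 (mod 529)

Hensel's recurrence: r_{i+1} = r_i − f(r_i)·(f′(r_i))^{-1} mod 23^{i+2}, with f′(x) = 2x. Iterate:
  r_0 = 20 (mod 23)
  r_1 = 365 (mod 529)
Final: r_1 = 365, and one checks f(r_1) ≡ 0 mod 23^2.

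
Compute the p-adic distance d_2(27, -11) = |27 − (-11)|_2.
d_2(27, -11) = 1/2

Step 1 — x − y = 27 − (-11) = 38. Step 2 — v_2(38) = 1 (factor: 38 = (2^1 · 19); the sign does not affect v_p). Step 3 — |x − y|_2 = 2^{-1} = 1/2.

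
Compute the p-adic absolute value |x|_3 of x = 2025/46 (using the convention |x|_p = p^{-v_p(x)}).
|2025/46|_3 = 1/81

Step 1 — compute v_3(x) by factoring powers of 3 out of the numerator and denominator: v_3(2025/46) = 4. Step 2 — apply |x|_p = p^{-v_p(x)} = 3^{-4} = 1/81.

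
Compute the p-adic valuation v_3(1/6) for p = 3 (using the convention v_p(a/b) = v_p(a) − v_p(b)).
v_3(1/6) = -1

Factor powers of 3 from the numerator and denominator of the reduced fraction: 1 = 3^0 · 1 and 6 = 3^1 · 2. Apply v_p(a/b) = v_p(a) − v_p(b): v_3(1/6) = 0 − 1 = -1.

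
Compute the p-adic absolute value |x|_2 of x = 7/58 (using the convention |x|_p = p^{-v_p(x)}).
|7/58|_2 = 2

Step 1 — compute v_2(x) by factoring powers of 2 out of the numerator and denominator: v_2(7/58) = -1. Step 2 — apply |x|_p = p^{-v_p(x)} = 2^{1} = 2.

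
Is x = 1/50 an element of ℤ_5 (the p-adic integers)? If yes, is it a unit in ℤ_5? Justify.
x ∉ ℤ_5 (v_5(x) = -2 < 0)

ℤ_5 = {x ∈ ℚ_5 : v_5(x) ≥ 0} and ℤ_5^× = {x ∈ ℤ_5 : v_5(x) = 0}. Here v_5(1/50) = v_5(num) − v_5(den) = -2; compare against these criteria.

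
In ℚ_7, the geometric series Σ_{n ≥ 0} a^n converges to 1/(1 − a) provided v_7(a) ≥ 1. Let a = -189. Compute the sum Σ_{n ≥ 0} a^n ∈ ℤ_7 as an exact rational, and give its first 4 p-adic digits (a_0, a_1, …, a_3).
Σ a^n = 1/(1 − a) = 1/190;  first 4 digits = (1, 1, 4, 6)

v_7(a) = 1 ≥ 1, so the series converges in ℤ_7 to 1/(1 − a) = 1/(1 − (-189)) = 1/190. Expand this rational in ℤ_7: compute digits iteratively via d_i = x_i mod 7, x_{i+1} = (x_i − d_i)/7. The first 4 digits are (1, 1, 4, 6).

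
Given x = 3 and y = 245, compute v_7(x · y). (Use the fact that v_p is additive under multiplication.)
v_7(735) = 2

v_p(x) = 0 (factor: 3 = 7^0 · 3); v_p(y) = 2 (factor: 245 = 7^2 · 5). Additivity: v_p(xy) = v_p(x) + v_p(y) = 0 + 2 = 2. (Direct check: xy = 735 = 7^2 · (15).)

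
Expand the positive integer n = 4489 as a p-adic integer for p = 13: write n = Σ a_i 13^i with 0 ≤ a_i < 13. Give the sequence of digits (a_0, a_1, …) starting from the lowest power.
(a_0, a_1, …) = (4, 7, 0, 2)

Repeated division by 13 gives the digits low-to-high: 4489 = 4 + 7·13^1 + 2·13^3. Digit sequence: (4, 7, 0, 2).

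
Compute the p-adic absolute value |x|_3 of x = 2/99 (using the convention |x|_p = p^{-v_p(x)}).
|2/99|_3 = 9

Step 1 — compute v_3(x) by factoring powers of 3 out of the numerator and denominator: v_3(2/99) = -2. Step 2 — apply |x|_p = p^{-v_p(x)} = 3^{2} = 9.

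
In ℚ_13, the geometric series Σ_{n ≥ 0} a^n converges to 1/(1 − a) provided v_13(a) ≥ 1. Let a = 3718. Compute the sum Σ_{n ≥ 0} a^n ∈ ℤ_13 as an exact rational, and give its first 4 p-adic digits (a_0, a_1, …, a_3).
Σ a^n = 1/(1 − a) = -1/3717;  first 4 digits = (1, 0, 9, 1)

v_13(a) = 2 ≥ 1, so the series converges in ℤ_13 to 1/(1 − a) = 1/(1 − 3718) = -1/3717. Expand this rational in ℤ_13: compute digits iteratively via d_i = x_i mod 13, x_{i+1} = (x_i − d_i)/13. The first 4 digits are (1, 0, 9, 1).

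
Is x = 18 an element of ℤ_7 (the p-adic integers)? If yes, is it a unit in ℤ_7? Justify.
x ∈ ℤ_7^× (unit); v_7(x) = 0

ℤ_7 = {x ∈ ℚ_7 : v_7(x) ≥ 0} and ℤ_7^× = {x ∈ ℤ_7 : v_7(x) = 0}. Here v_7(18) = v_7(num) − v_7(den) = 0; compare against these criteria.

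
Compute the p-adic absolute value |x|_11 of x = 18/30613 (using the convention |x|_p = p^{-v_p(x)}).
|18/30613|_11 = 1331

Step 1 — compute v_11(x) by factoring powers of 11 out of the numerator and denominator: v_11(18/30613) = -3. Step 2 — apply |x|_p = p^{-v_p(x)} = 11^{3} = 1331.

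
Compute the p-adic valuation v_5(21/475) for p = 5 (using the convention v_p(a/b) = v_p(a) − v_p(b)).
v_5(21/475) = -2

Factor powers of 5 from the numerator and denominator of the reduced fraction: 21 = 5^0 · 21 and 475 = 5^2 · 19. Apply v_p(a/b) = v_p(a) − v_p(b): v_5(21/475) = 0 − 2 = -2.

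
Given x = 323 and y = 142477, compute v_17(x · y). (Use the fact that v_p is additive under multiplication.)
v_17(46020071) = 4

v_p(x) = 1 (factor: 323 = 17^1 · 19); v_p(y) = 3 (factor: 142477 = 17^3 · 29). Additivity: v_p(xy) = v_p(x) + v_p(y) = 1 + 3 = 4. (Direct check: xy = 46020071 = 17^4 · (551).)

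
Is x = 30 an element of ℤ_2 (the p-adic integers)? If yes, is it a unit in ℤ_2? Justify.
x ∈ ℤ_2 but not a unit; v_2(x) = 1 > 0

ℤ_2 = {x ∈ ℚ_2 : v_2(x) ≥ 0} and ℤ_2^× = {x ∈ ℤ_2 : v_2(x) = 0}. Here v_2(30) = v_2(num) − v_2(den) = 1; compare against these criteria.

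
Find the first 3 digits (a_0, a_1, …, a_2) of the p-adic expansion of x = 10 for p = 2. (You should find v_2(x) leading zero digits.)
(a_0, …, a_2) = (0, 1, 0)

v_2(10) = 1, so a_0 = ... = a_0 = 0. Factor out: x = 2^1 · u with u = 5 a unit in ℤ_2. Expand u iteratively via a_{v+i} = u_i mod 2, u_{i+1} = (u_i − a_{v+i})/2:
  u_0 = 5;  a_1 = 1;  u_1 = (u_0 − 1)/2 = 2
  u_1 = 2;  a_2 = 0;  u_2 = (u_1 − 0)/2 = 1
Digits: (0, 1, 0).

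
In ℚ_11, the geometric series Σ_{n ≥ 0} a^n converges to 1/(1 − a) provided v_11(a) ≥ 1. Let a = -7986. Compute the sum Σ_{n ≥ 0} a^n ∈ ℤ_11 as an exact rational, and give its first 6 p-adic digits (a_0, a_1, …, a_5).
Σ a^n = 1/(1 − a) = 1/7987;  first 6 digits = (1, 0, 0, 5, 10, 10)

v_11(a) = 3 ≥ 1, so the series converges in ℤ_11 to 1/(1 − a) = 1/(1 − (-7986)) = 1/7987. Expand this rational in ℤ_11: compute digits iteratively via d_i = x_i mod 11, x_{i+1} = (x_i − d_i)/11. The first 6 digits are (1, 0, 0, 5, 10, 10).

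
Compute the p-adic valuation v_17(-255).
v_17(-255) = 1

v_17(n) is the largest exponent k such that 17^k divides n. Factor out: -255 = -17^1 · 15. (Sign doesn't affect v_p.) So v_17(-255) = 1.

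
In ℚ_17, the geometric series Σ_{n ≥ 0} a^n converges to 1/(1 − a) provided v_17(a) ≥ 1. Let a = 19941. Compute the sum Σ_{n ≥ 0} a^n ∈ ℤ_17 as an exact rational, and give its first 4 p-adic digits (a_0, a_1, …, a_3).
Σ a^n = 1/(1 − a) = -1/19940;  first 4 digits = (1, 0, 1, 4)

v_17(a) = 2 ≥ 1, so the series converges in ℤ_17 to 1/(1 − a) = 1/(1 − 19941) = -1/19940. Expand this rational in ℤ_17: compute digits iteratively via d_i = x_i mod 17, x_{i+1} = (x_i − d_i)/17. The first 4 digits are (1, 0, 1, 4).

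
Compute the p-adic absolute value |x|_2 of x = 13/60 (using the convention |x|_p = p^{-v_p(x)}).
|13/60|_2 = 4

Step 1 — compute v_2(x) by factoring powers of 2 out of the numerator and denominator: v_2(13/60) = -2. Step 2 — apply |x|_p = p^{-v_p(x)} = 2^{2} = 4.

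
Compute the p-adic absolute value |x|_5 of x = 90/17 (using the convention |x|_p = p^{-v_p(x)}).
|90/17|_5 = 1/5

Step 1 — compute v_5(x) by factoring powers of 5 out of the numerator and denominator: v_5(90/17) = 1. Step 2 — apply |x|_p = p^{-v_p(x)} = 5^{-1} = 1/5.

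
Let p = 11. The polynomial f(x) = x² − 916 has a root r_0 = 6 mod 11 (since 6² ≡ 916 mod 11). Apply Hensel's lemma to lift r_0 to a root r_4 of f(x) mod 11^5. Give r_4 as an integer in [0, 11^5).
r_4 = 119224 (mod 161051)

Hensel's recurrence: r_{i+1} = r_i − f(r_i)·(f′(r_i))^{-1} mod 11^{i+2}, with f′(x) = 2x. Iterate:
  r_0 = 6 (mod 11)
  r_1 = 39 (mod 121)
  r_2 = 765 (mod 1331)
  r_3 = 2096 (mod 14641)
  r_4 = 119224 (mod 161051)
Final: r_4 = 119224, and one checks f(r_4) ≡ 0 mod 11^5.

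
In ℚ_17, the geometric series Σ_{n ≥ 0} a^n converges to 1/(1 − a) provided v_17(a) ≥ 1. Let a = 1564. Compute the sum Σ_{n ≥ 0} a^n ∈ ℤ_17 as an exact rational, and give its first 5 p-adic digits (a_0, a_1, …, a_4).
Σ a^n = 1/(1 − a) = -1/1563;  first 5 digits = (1, 7, 3, 8, 6)

v_17(a) = 1 ≥ 1, so the series converges in ℤ_17 to 1/(1 − a) = 1/(1 − 1564) = -1/1563. Expand this rational in ℤ_17: compute digits iteratively via d_i = x_i mod 17, x_{i+1} = (x_i − d_i)/17. The first 5 digits are (1, 7, 3, 8, 6).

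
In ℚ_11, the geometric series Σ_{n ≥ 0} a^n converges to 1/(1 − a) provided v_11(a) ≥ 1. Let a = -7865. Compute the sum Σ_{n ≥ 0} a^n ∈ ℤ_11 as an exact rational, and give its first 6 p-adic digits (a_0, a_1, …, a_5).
Σ a^n = 1/(1 − a) = 1/7866;  first 6 digits = (1, 0, 1, 5, 0, 10)

v_11(a) = 2 ≥ 1, so the series converges in ℤ_11 to 1/(1 − a) = 1/(1 − (-7865)) = 1/7866. Expand this rational in ℤ_11: compute digits iteratively via d_i = x_i mod 11, x_{i+1} = (x_i − d_i)/11. The first 6 digits are (1, 0, 1, 5, 0, 10).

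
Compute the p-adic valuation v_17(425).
v_17(425) = 1

v_17(n) is the largest exponent k such that 17^k divides n. Factor out: 425 = 17^1 · 25. (Sign doesn't affect v_p.) So v_17(425) = 1.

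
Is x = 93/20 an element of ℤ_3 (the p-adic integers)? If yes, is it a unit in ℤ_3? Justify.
x ∈ ℤ_3 but not a unit; v_3(x) = 1 > 0

ℤ_3 = {x ∈ ℚ_3 : v_3(x) ≥ 0} and ℤ_3^× = {x ∈ ℤ_3 : v_3(x) = 0}. Here v_3(93/20) = v_3(num) − v_3(den) = 1; compare against these criteria.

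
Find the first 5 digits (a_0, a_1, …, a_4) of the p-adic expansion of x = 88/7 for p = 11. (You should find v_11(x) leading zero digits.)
(a_0, …, a_4) = (0, 9, 4, 9, 7)

v_11(88/7) = 1, so a_0 = ... = a_0 = 0. Factor out: x = 11^1 · u with u = 8/7 a unit in ℤ_11. Expand u iteratively via a_{v+i} = u_i mod 11, u_{i+1} = (u_i − a_{v+i})/11:
  u_0 = 8/7;  a_1 = 9;  u_1 = (u_0 − 9)/11 = -5/7
  u_1 = -5/7;  a_2 = 4;  u_2 = (u_1 − 4)/11 = -3/7
  u_2 = -3/7;  a_3 = 9;  u_3 = (u_2 − 9)/11 = -6/7
  u_3 = -6/7;  a_4 = 7;  u_4 = (u_3 − 7)/11 = -5/7
Digits: (0, 9, 4, 9, 7).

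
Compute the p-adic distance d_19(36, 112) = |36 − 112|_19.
d_19(36, 112) = 1/19

Step 1 — x − y = 36 − 112 = -76. Step 2 — v_19(-76) = 1 (factor: -76 = −(19^1 · 4); the sign does not affect v_p). Step 3 — |x − y|_19 = 19^{-1} = 1/19.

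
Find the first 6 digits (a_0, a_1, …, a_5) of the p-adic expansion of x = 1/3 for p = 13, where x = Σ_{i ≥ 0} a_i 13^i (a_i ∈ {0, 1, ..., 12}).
(a_0, …, a_5) = (9, 8, 8, 8, 8, 8)

v_13(1/3) = 0 (numerator and denominator both coprime to 13), so x ∈ ℤ_13^×. Compute digits iteratively via a_i = x_i mod 13, x_{i+1} = (x_i − a_i)/13, with x_0 = x:
  x_0 = 1/3;  a_0 = 9;  x_1 = (x_0 − 9)/13 = -2/3
  x_1 = -2/3;  a_1 = 8;  x_2 = (x_1 − 8)/13 = -2/3
  x_2 = -2/3;  a_2 = 8;  x_3 = (x_2 − 8)/13 = -2/3
  x_3 = -2/3;  a_3 = 8;  x_4 = (x_3 − 8)/13 = -2/3
  x_4 = -2/3;  a_4 = 8;  x_5 = (x_4 − 8)/13 = -2/3
  x_5 = -2/3;  a_5 = 8;  x_6 = (x_5 − 8)/13 = -2/3
Digits: (9, 8, 8, 8, 8, 8).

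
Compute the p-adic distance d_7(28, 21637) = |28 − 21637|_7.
d_7(28, 21637) = 1/2401

Step 1 — x − y = 28 − 21637 = -21609. Step 2 — v_7(-21609) = 4 (factor: -21609 = −(7^4 · 9); the sign does not affect v_p). Step 3 — |x − y|_7 = 7^{-4} = 1/2401.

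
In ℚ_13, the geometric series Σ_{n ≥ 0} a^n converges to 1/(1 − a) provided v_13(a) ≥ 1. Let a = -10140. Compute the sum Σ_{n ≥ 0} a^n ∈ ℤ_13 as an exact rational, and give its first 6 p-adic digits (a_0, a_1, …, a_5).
Σ a^n = 1/(1 − a) = 1/10141;  first 6 digits = (1, 0, 5, 8, 11, 3)

v_13(a) = 2 ≥ 1, so the series converges in ℤ_13 to 1/(1 − a) = 1/(1 − (-10140)) = 1/10141. Expand this rational in ℤ_13: compute digits iteratively via d_i = x_i mod 13, x_{i+1} = (x_i − d_i)/13. The first 6 digits are (1, 0, 5, 8, 11, 3).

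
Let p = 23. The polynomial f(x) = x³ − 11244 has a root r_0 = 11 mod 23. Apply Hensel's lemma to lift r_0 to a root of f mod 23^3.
r_2 = 3530 (mod 12167)

Hensel: r_{i+1} = r_i − f(r_i)/f′(r_i) mod 23^{i+2}, where f′(x) = 3x². Iterate:
  r_0 = 11 (mod 23)
  r_1 = 356 (mod 529)
  r_2 = 3530 (mod 12167)
Final: r = 3530 with f(r) ≡ 0 mod 23^3.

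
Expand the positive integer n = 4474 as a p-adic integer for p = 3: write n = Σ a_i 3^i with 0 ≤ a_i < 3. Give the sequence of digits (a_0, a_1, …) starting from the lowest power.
(a_0, a_1, …) = (1, 0, 2, 0, 1, 0, 0, 2)

Repeated division by 3 gives the digits low-to-high: 4474 = 1 + 2·3^2 + 1·3^4 + 2·3^7. Digit sequence: (1, 0, 2, 0, 1, 0, 0, 2).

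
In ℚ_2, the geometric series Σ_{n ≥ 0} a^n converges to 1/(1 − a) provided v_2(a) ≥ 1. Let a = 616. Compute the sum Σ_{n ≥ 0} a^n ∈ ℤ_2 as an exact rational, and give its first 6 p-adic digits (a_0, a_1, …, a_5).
Σ a^n = 1/(1 − a) = -1/615;  first 6 digits = (1, 0, 0, 1, 0, 1)

v_2(a) = 3 ≥ 1, so the series converges in ℤ_2 to 1/(1 − a) = 1/(1 − 616) = -1/615. Expand this rational in ℤ_2: compute digits iteratively via d_i = x_i mod 2, x_{i+1} = (x_i − d_i)/2. The first 6 digits are (1, 0, 0, 1, 0, 1).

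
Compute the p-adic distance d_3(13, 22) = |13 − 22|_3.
d_3(13, 22) = 1/9

Step 1 — x − y = 13 − 22 = -9. Step 2 — v_3(-9) = 2 (factor: -9 = −(3^2 · 1); the sign does not affect v_p). Step 3 — |x − y|_3 = 3^{-2} = 1/9.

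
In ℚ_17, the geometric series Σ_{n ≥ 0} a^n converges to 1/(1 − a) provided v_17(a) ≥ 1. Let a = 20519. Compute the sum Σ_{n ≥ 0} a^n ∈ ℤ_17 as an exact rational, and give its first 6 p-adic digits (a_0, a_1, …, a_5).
Σ a^n = 1/(1 − a) = -1/20518;  first 6 digits = (1, 0, 3, 4, 9, 7)

v_17(a) = 2 ≥ 1, so the series converges in ℤ_17 to 1/(1 − a) = 1/(1 − 20519) = -1/20518. Expand this rational in ℤ_17: compute digits iteratively via d_i = x_i mod 17, x_{i+1} = (x_i − d_i)/17. The first 6 digits are (1, 0, 3, 4, 9, 7).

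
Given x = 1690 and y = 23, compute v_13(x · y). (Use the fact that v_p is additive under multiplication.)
v_13(38870) = 2

v_p(x) = 2 (factor: 1690 = 13^2 · 10); v_p(y) = 0 (factor: 23 = 13^0 · 23). Additivity: v_p(xy) = v_p(x) + v_p(y) = 2 + 0 = 2. (Direct check: xy = 38870 = 13^2 · (230).)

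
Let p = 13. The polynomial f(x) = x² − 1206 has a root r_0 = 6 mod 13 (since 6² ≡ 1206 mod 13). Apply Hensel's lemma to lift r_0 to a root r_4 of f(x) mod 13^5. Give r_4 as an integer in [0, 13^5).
r_4 = 137585 (mod 371293)

Hensel's recurrence: r_{i+1} = r_i − f(r_i)·(f′(r_i))^{-1} mod 13^{i+2}, with f′(x) = 2x. Iterate:
  r_0 = 6 (mod 13)
  r_1 = 19 (mod 169)
  r_2 = 1371 (mod 2197)
  r_3 = 23341 (mod 28561)
  r_4 = 137585 (mod 371293)
Final: r_4 = 137585, and one checks f(r_4) ≡ 0 mod 13^5.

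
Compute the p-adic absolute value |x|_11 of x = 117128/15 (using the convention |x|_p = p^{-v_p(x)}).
|117128/15|_11 = 1/14641

Step 1 — compute v_11(x) by factoring powers of 11 out of the numerator and denominator: v_11(117128/15) = 4. Step 2 — apply |x|_p = p^{-v_p(x)} = 11^{-4} = 1/14641.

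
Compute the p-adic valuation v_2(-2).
v_2(-2) = 1

v_2(n) is the largest exponent k such that 2^k divides n. Factor out: -2 = -2^1 · 1. (Sign doesn't affect v_p.) So v_2(-2) = 1.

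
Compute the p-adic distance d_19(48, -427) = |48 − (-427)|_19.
d_19(48, -427) = 1/19

Step 1 — x − y = 48 − (-427) = 475. Step 2 — v_19(475) = 1 (factor: 475 = (19^1 · 25); the sign does not affect v_p). Step 3 — |x − y|_19 = 19^{-1} = 1/19.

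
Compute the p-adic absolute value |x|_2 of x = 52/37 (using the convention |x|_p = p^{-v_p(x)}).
|52/37|_2 = 1/4

Step 1 — compute v_2(x) by factoring powers of 2 out of the numerator and denominator: v_2(52/37) = 2. Step 2 — apply |x|_p = p^{-v_p(x)} = 2^{-2} = 1/4.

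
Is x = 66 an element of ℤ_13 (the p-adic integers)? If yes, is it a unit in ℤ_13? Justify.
x ∈ ℤ_13^× (unit); v_13(x) = 0

ℤ_13 = {x ∈ ℚ_13 : v_13(x) ≥ 0} and ℤ_13^× = {x ∈ ℤ_13 : v_13(x) = 0}. Here v_13(66) = v_13(num) − v_13(den) = 0; compare against these criteria.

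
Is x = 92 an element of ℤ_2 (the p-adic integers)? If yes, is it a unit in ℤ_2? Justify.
x ∈ ℤ_2 but not a unit; v_2(x) = 2 > 0

ℤ_2 = {x ∈ ℚ_2 : v_2(x) ≥ 0} and ℤ_2^× = {x ∈ ℤ_2 : v_2(x) = 0}. Here v_2(92) = v_2(num) − v_2(den) = 2; compare against these criteria.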